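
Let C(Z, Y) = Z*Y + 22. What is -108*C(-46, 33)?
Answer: 161568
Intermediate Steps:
C(Z, Y) = 22 + Y*Z (C(Z, Y) = Y*Z + 22 = 22 + Y*Z)
-108*C(-46, 33) = -108*(22 + 33*(-46)) = -108*(22 - 1518) = -108*(-1496) = 161568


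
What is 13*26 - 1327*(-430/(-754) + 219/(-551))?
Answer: 778268/7163 ≈ 108.65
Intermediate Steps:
13*26 - 1327*(-430/(-754) + 219/(-551)) = 338 - 1327*(-430*(-1/754) + 219*(-1/551)) = 338 - 1327*(215/377 - 219/551) = 338 - 1327*1238/7163 = 338 - 1642826/7163 = 778268/7163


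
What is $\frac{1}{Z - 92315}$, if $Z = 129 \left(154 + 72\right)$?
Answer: $- \frac{1}{63161} \approx -1.5833 \cdot 10^{-5}$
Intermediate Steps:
$Z = 29154$ ($Z = 129 \cdot 226 = 29154$)
$\frac{1}{Z - 92315} = \frac{1}{29154 - 92315} = \frac{1}{-63161} = - \frac{1}{63161}$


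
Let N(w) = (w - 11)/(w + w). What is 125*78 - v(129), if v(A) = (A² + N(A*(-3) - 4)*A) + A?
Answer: -2770749/391 ≈ -7086.3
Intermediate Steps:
N(w) = (-11 + w)/(2*w) (N(w) = (-11 + w)/((2*w)) = (-11 + w)*(1/(2*w)) = (-11 + w)/(2*w))
v(A) = A + A² + A*(-15 - 3*A)/(2*(-4 - 3*A)) (v(A) = (A² + ((-11 + (A*(-3) - 4))/(2*(A*(-3) - 4)))*A) + A = (A² + ((-11 + (-3*A - 4))/(2*(-3*A - 4)))*A) + A = (A² + ((-11 + (-4 - 3*A))/(2*(-4 - 3*A)))*A) + A = (A² + ((-15 - 3*A)/(2*(-4 - 3*A)))*A) + A = (A² + A*(-15 - 3*A)/(2*(-4 - 3*A))) + A = A + A² + A*(-15 - 3*A)/(2*(-4 - 3*A)))
125*78 - v(129) = 125*78 - 129*(23 + 6*129² + 17*129)/(2*(4 + 3*129)) = 9750 - 129*(23 + 6*16641 + 2193)/(2*(4 + 387)) = 9750 - 129*(23 + 99846 + 2193)/(2*391) = 9750 - 129*102062/(2*391) = 9750 - 1*6582999/391 = 9750 - 6582999/391 = -2770749/391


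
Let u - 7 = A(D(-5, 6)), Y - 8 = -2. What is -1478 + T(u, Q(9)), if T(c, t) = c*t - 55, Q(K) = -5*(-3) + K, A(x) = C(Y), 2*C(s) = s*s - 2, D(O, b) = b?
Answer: -957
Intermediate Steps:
Y = 6 (Y = 8 - 2 = 6)
C(s) = -1 + s**2/2 (C(s) = (s*s - 2)/2 = (s**2 - 2)/2 = (-2 + s**2)/2 = -1 + s**2/2)
A(x) = 17 (A(x) = -1 + (1/2)*6**2 = -1 + (1/2)*36 = -1 + 18 = 17)
u = 24 (u = 7 + 17 = 24)
Q(K) = 15 + K
T(c, t) = -55 + c*t
-1478 + T(u, Q(9)) = -1478 + (-55 + 24*(15 + 9)) = -1478 + (-55 + 24*24) = -1478 + (-55 + 576) = -1478 + 521 = -957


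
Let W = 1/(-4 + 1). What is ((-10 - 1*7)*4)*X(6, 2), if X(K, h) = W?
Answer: 68/3 ≈ 22.667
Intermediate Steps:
W = -⅓ (W = 1/(-3) = -⅓ ≈ -0.33333)
X(K, h) = -⅓
((-10 - 1*7)*4)*X(6, 2) = ((-10 - 1*7)*4)*(-⅓) = ((-10 - 7)*4)*(-⅓) = -17*4*(-⅓) = -68*(-⅓) = 68/3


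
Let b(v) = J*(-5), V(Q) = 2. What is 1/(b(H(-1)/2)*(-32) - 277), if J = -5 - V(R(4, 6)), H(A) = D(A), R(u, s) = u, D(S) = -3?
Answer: -1/1397 ≈ -0.00071582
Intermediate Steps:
H(A) = -3
J = -7 (J = -5 - 1*2 = -5 - 2 = -7)
b(v) = 35 (b(v) = -7*(-5) = 35)
1/(b(H(-1)/2)*(-32) - 277) = 1/(35*(-32) - 277) = 1/(-1120 - 277) = 1/(-1397) = -1/1397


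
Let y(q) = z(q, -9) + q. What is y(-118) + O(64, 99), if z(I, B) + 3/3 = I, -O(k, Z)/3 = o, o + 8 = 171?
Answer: -726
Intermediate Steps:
o = 163 (o = -8 + 171 = 163)
O(k, Z) = -489 (O(k, Z) = -3*163 = -489)
z(I, B) = -1 + I
y(q) = -1 + 2*q (y(q) = (-1 + q) + q = -1 + 2*q)
y(-118) + O(64, 99) = (-1 + 2*(-118)) - 489 = (-1 - 236) - 489 = -237 - 489 = -726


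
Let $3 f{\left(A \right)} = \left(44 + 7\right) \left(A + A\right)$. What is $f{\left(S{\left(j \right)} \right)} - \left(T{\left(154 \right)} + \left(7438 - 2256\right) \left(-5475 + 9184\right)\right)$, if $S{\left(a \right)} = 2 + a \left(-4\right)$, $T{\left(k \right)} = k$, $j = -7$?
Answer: $-19219172$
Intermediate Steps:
$S{\left(a \right)} = 2 - 4 a$
$f{\left(A \right)} = 34 A$ ($f{\left(A \right)} = \frac{\left(44 + 7\right) \left(A + A\right)}{3} = \frac{51 \cdot 2 A}{3} = \frac{102 A}{3} = 34 A$)
$f{\left(S{\left(j \right)} \right)} - \left(T{\left(154 \right)} + \left(7438 - 2256\right) \left(-5475 + 9184\right)\right) = 34 \left(2 - -28\right) - \left(154 + \left(7438 - 2256\right) \left(-5475 + 9184\right)\right) = 34 \left(2 + 28\right) - \left(154 + 5182 \cdot 3709\right) = 34 \cdot 30 - \left(154 + 19220038\right) = 1020 - 19220192 = -19219172$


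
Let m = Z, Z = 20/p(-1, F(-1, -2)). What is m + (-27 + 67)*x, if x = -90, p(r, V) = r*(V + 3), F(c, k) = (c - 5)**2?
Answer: -140420/39 ≈ -3600.5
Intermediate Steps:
F(c, k) = (-5 + c)**2
p(r, V) = r*(3 + V)
Z = -20/39 (Z = 20/((-(3 + (-5 - 1)**2))) = 20/((-(3 + (-6)**2))) = 20/((-(3 + 36))) = 20/((-1*39)) = 20/(-39) = 20*(-1/39) = -20/39 ≈ -0.51282)
m = -20/39 ≈ -0.51282
m + (-27 + 67)*x = -20/39 + (-27 + 67)*(-90) = -20/39 + 40*(-90) = -20/39 - 3600 = -140420/39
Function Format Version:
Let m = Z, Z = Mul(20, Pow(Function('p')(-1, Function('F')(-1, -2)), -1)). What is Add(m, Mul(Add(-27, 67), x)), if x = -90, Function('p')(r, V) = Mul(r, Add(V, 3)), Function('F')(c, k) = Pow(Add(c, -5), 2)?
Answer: Rational(-140420, 39) ≈ -3600.5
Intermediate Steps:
Function('F')(c, k) = Pow(Add(-5, c), 2)
Function('p')(r, V) = Mul(r, Add(3, V))
Z = Rational(-20, 39) (Z = Mul(20, Pow(Mul(-1, Add(3, Pow(Add(-5, -1), 2))), -1)) = Mul(20, Pow(Mul(-1, Add(3, Pow(-6, 2))), -1)) = Mul(20, Pow(Mul(-1, Add(3, 36)), -1)) = Mul(20, Pow(Mul(-1, 39), -1)) = Mul(20, Pow(-39, -1)) = Mul(20, Rational(-1, 39)) = Rational(-20, 39) ≈ -0.51282)
m = Rational(-20, 39) ≈ -0.51282
Add(m, Mul(Add(-27, 67), x)) = Add(Rational(-20, 39), Mul(Add(-27, 67), -90)) = Add(Rational(-20, 39), Mul(40, -90)) = Add(Rational(-20, 39), -3600) = Rational(-140420, 39)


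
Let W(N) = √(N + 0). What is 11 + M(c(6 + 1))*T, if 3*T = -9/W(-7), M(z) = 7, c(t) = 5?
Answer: 11 + 3*I*√7 ≈ 11.0 + 7.9373*I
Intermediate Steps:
W(N) = √N
T = 3*I*√7/7 (T = (-9*(-I*√7/7))/3 = (-(-9)*I*√7/7)/3 = (9*I*√7/7)/3 = 3*I*√7/7 ≈ 1.1339*I)
11 + M(c(6 + 1))*T = 11 + 7*(3*I*√7/7) = 11 + 3*I*√7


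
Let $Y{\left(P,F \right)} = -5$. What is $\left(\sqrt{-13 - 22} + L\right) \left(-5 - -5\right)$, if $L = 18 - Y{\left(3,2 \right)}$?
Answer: $0$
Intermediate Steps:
$L = 23$ ($L = 18 - -5 = 18 + 5 = 23$)
$\left(\sqrt{-13 - 22} + L\right) \left(-5 - -5\right) = \left(\sqrt{-13 - 22} + 23\right) \left(-5 - -5\right) = \left(\sqrt{-35} + 23\right) \left(-5 + 5\right) = \left(i \sqrt{35} + 23\right) 0 = \left(23 + i \sqrt{35}\right) 0 = 0$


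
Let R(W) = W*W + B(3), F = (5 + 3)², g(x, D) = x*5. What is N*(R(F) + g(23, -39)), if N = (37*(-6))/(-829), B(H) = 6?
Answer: 936174/829 ≈ 1129.3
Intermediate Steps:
g(x, D) = 5*x
N = 222/829 (N = -222*(-1/829) = 222/829 ≈ 0.26779)
F = 64 (F = 8² = 64)
R(W) = 6 + W² (R(W) = W*W + 6 = W² + 6 = 6 + W²)
N*(R(F) + g(23, -39)) = 222*((6 + 64²) + 5*23)/829 = 222*((6 + 4096) + 115)/829 = 222*(4102 + 115)/829 = (222/829)*4217 = 936174/829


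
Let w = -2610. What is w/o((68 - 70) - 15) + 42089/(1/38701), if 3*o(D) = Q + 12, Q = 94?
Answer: 86330974702/53 ≈ 1.6289e+9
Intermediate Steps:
o(D) = 106/3 (o(D) = (94 + 12)/3 = (1/3)*106 = 106/3)
w/o((68 - 70) - 15) + 42089/(1/38701) = -2610/106/3 + 42089/(1/38701) = -2610*3/106 + 42089/(1/38701) = -3915/53 + 42089*38701 = -3915/53 + 1628886389 = 86330974702/53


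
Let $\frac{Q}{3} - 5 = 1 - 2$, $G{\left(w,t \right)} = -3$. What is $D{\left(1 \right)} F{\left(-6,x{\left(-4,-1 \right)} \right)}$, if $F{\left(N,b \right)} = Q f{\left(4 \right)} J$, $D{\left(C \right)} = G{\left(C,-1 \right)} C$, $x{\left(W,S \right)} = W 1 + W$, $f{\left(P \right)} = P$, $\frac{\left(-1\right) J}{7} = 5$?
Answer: $5040$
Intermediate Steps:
$J = -35$ ($J = \left(-7\right) 5 = -35$)
$Q = 12$ ($Q = 15 + 3 \left(1 - 2\right) = 15 + 3 \left(-1\right) = 15 - 3 = 12$)
$x{\left(W,S \right)} = 2 W$ ($x{\left(W,S \right)} = W + W = 2 W$)
$D{\left(C \right)} = - 3 C$
$F{\left(N,b \right)} = -1680$ ($F{\left(N,b \right)} = 12 \cdot 4 \left(-35\right) = 48 \left(-35\right) = -1680$)
$D{\left(1 \right)} F{\left(-6,x{\left(-4,-1 \right)} \right)} = \left(-3\right) 1 \left(-1680\right) = \left(-3\right) \left(-1680\right) = 5040$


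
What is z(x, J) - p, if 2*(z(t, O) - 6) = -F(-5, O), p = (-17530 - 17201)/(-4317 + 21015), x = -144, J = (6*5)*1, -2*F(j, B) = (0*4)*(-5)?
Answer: 44973/5566 ≈ 8.0800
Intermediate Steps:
F(j, B) = 0 (F(j, B) = -0*4*(-5)/2 = -0*(-5) = -1/2*0 = 0)
J = 30 (J = 30*1 = 30)
p = -11577/5566 (p = -34731/16698 = -34731*1/16698 = -11577/5566 ≈ -2.0799)
z(t, O) = 6 (z(t, O) = 6 + (-1*0)/2 = 6 + (1/2)*0 = 6 + 0 = 6)
z(x, J) - p = 6 - 1*(-11577/5566) = 6 + 11577/5566 = 44973/5566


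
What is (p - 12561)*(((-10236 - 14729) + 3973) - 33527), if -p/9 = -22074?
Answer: -10146258495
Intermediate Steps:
p = 198666 (p = -9*(-22074) = 198666)
(p - 12561)*(((-10236 - 14729) + 3973) - 33527) = (198666 - 12561)*(((-10236 - 14729) + 3973) - 33527) = 186105*((-24965 + 3973) - 33527) = 186105*(-20992 - 33527) = 186105*(-54519) = -10146258495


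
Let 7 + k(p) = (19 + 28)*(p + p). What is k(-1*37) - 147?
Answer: -3632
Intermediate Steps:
k(p) = -7 + 94*p (k(p) = -7 + (19 + 28)*(p + p) = -7 + 47*(2*p) = -7 + 94*p)
k(-1*37) - 147 = (-7 + 94*(-1*37)) - 147 = (-7 + 94*(-37)) - 147 = (-7 - 3478) - 147 = -3485 - 147 = -3632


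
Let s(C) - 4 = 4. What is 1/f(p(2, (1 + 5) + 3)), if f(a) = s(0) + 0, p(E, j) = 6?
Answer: ⅛ ≈ 0.12500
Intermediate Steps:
s(C) = 8 (s(C) = 4 + 4 = 8)
f(a) = 8 (f(a) = 8 + 0 = 8)
1/f(p(2, (1 + 5) + 3)) = 1/8 = ⅛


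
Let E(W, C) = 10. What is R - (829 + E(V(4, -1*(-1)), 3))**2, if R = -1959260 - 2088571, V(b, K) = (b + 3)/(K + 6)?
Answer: -4751752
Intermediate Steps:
V(b, K) = (3 + b)/(6 + K)
R = -4047831
R - (829 + E(V(4, -1*(-1)), 3))**2 = -4047831 - (829 + 10)**2 = -4047831 - 1*839**2 = -4047831 - 1*703921 = -4047831 - 703921 = -4751752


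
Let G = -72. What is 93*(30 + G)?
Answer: -3906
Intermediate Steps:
93*(30 + G) = 93*(30 - 72) = 93*(-42) = -3906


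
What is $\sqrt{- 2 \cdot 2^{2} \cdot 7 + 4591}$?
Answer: $\sqrt{4535} \approx 67.342$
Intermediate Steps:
$\sqrt{- 2 \cdot 2^{2} \cdot 7 + 4591} = \sqrt{\left(-2\right) 4 \cdot 7 + 4591} = \sqrt{\left(-8\right) 7 + 4591} = \sqrt{-56 + 4591} = \sqrt{4535}$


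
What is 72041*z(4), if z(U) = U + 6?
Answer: 720410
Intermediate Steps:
z(U) = 6 + U
72041*z(4) = 72041*(6 + 4) = 72041*10 = 720410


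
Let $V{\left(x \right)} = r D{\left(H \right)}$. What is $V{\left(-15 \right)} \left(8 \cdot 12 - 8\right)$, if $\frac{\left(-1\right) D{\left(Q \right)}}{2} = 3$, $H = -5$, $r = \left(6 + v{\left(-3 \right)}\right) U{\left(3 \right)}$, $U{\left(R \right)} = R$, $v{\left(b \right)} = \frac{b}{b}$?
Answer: $-11088$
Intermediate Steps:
$v{\left(b \right)} = 1$
$r = 21$ ($r = \left(6 + 1\right) 3 = 7 \cdot 3 = 21$)
$D{\left(Q \right)} = -6$ ($D{\left(Q \right)} = \left(-2\right) 3 = -6$)
$V{\left(x \right)} = -126$ ($V{\left(x \right)} = 21 \left(-6\right) = -126$)
$V{\left(-15 \right)} \left(8 \cdot 12 - 8\right) = - 126 \left(8 \cdot 12 - 8\right) = - 126 \left(96 - 8\right) = \left(-126\right) 88 = -11088$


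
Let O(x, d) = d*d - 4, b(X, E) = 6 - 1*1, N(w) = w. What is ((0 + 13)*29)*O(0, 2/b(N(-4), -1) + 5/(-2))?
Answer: 15457/100 ≈ 154.57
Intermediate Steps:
b(X, E) = 5 (b(X, E) = 6 - 1 = 5)
O(x, d) = -4 + d² (O(x, d) = d² - 4 = -4 + d²)
((0 + 13)*29)*O(0, 2/b(N(-4), -1) + 5/(-2)) = ((0 + 13)*29)*(-4 + (2/5 + 5/(-2))²) = (13*29)*(-4 + (2*(⅕) + 5*(-½))²) = 377*(-4 + (⅖ - 5/2)²) = 377*(-4 + (-21/10)²) = 377*(-4 + 441/100) = 377*(41/100) = 15457/100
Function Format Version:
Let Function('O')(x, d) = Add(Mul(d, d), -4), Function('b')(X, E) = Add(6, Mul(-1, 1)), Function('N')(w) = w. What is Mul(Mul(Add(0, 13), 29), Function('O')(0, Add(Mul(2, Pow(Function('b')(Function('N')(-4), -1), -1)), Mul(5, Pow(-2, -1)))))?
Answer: Rational(15457, 100) ≈ 154.57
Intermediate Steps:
Function('b')(X, E) = 5 (Function('b')(X, E) = Add(6, -1) = 5)
Function('O')(x, d) = Add(-4, Pow(d, 2)) (Function('O')(x, d) = Add(Pow(d, 2), -4) = Add(-4, Pow(d, 2)))
Mul(Mul(Add(0, 13), 29), Function('O')(0, Add(Mul(2, Pow(Function('b')(Function('N')(-4), -1), -1)), Mul(5, Pow(-2, -1))))) = Mul(Mul(Add(0, 13), 29), Add(-4, Pow(Add(Mul(2, Pow(5, -1)), Mul(5, Pow(-2, -1))), 2))) = Mul(Mul(13, 29), Add(-4, Pow(Add(Mul(2, Rational(1, 5)), Mul(5, Rational(-1, 2))), 2))) = Mul(377, Add(-4, Pow(Add(Rational(2, 5), Rational(-5, 2)), 2))) = Mul(377, Add(-4, Pow(Rational(-21, 10), 2))) = Mul(377, Add(-4, Rational(441, 100))) = Mul(377, Rational(41, 100)) = Rational(15457, 100)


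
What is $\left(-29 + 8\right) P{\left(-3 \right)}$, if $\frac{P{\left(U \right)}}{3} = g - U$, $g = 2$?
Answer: $-315$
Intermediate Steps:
$P{\left(U \right)} = 6 - 3 U$ ($P{\left(U \right)} = 3 \left(2 - U\right) = 6 - 3 U$)
$\left(-29 + 8\right) P{\left(-3 \right)} = \left(-29 + 8\right) \left(6 - -9\right) = - 21 \left(6 + 9\right) = \left(-21\right) 15 = -315$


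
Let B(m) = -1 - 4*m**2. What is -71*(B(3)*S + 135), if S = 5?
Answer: 3550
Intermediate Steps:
-71*(B(3)*S + 135) = -71*((-1 - 4*3**2)*5 + 135) = -71*((-1 - 4*9)*5 + 135) = -71*((-1 - 36)*5 + 135) = -71*(-37*5 + 135) = -71*(-185 + 135) = -71*(-50) = 3550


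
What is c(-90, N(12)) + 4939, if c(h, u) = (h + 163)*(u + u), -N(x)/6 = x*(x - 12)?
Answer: 4939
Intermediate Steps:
N(x) = -6*x*(-12 + x) (N(x) = -6*x*(x - 12) = -6*x*(-12 + x))
c(h, u) = 2*u*(163 + h) (c(h, u) = (163 + h)*(2*u) = 2*u*(163 + h))
c(-90, N(12)) + 4939 = 2*(6*12*(12 - 1*12))*(163 - 90) + 4939 = 2*(6*12*(12 - 12))*73 + 4939 = 2*(6*12*0)*73 + 4939 = 2*0*73 + 4939 = 0 + 4939 = 4939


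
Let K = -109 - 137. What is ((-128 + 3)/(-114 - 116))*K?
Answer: -3075/23 ≈ -133.70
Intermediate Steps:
K = -246
((-128 + 3)/(-114 - 116))*K = ((-128 + 3)/(-114 - 116))*(-246) = -125/(-230)*(-246) = -125*(-1/230)*(-246) = (25/46)*(-246) = -3075/23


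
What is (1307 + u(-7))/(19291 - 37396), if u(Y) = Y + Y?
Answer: -431/6035 ≈ -0.071417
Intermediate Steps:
u(Y) = 2*Y
(1307 + u(-7))/(19291 - 37396) = (1307 + 2*(-7))/(19291 - 37396) = (1307 - 14)/(-18105) = 1293*(-1/18105) = -431/6035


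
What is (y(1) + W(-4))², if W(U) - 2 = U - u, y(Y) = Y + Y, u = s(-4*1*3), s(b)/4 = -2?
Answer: 64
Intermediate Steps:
s(b) = -8 (s(b) = 4*(-2) = -8)
u = -8
y(Y) = 2*Y
W(U) = 10 + U (W(U) = 2 + (U - 1*(-8)) = 2 + (U + 8) = 2 + (8 + U) = 10 + U)
(y(1) + W(-4))² = (2*1 + (10 - 4))² = (2 + 6)² = 8² = 64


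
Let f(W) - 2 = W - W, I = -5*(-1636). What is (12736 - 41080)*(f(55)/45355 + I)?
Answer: -10515734598288/45355 ≈ -2.3185e+8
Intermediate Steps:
I = 8180
f(W) = 2 (f(W) = 2 + (W - W) = 2 + 0 = 2)
(12736 - 41080)*(f(55)/45355 + I) = (12736 - 41080)*(2/45355 + 8180) = -28344*(2*(1/45355) + 8180) = -28344*(2/45355 + 8180) = -28344*371003902/45355 = -10515734598288/45355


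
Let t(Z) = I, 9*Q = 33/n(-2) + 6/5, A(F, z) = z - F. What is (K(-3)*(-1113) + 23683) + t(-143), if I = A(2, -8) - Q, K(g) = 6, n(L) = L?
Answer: 169967/10 ≈ 16997.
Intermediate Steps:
Q = -17/10 (Q = (33/(-2) + 6/5)/9 = (33*(-½) + 6*(⅕))/9 = (-33/2 + 6/5)/9 = (⅑)*(-153/10) = -17/10 ≈ -1.7000)
I = -83/10 (I = (-8 - 1*2) - 1*(-17/10) = (-8 - 2) + 17/10 = -10 + 17/10 = -83/10 ≈ -8.3000)
t(Z) = -83/10
(K(-3)*(-1113) + 23683) + t(-143) = (6*(-1113) + 23683) - 83/10 = (-6678 + 23683) - 83/10 = 17005 - 83/10 = 169967/10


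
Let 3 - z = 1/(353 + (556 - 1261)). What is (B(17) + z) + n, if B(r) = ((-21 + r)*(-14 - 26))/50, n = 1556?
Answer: 2749477/1760 ≈ 1562.2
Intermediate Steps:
z = 1057/352 (z = 3 - 1/(353 + (556 - 1261)) = 3 - 1/(353 - 705) = 3 - 1/(-352) = 3 - 1*(-1/352) = 3 + 1/352 = 1057/352 ≈ 3.0028)
B(r) = 84/5 - 4*r/5 (B(r) = ((-21 + r)*(-40))*(1/50) = (840 - 40*r)*(1/50) = 84/5 - 4*r/5)
(B(17) + z) + n = ((84/5 - ⅘*17) + 1057/352) + 1556 = ((84/5 - 68/5) + 1057/352) + 1556 = (16/5 + 1057/352) + 1556 = 10917/1760 + 1556 = 2749477/1760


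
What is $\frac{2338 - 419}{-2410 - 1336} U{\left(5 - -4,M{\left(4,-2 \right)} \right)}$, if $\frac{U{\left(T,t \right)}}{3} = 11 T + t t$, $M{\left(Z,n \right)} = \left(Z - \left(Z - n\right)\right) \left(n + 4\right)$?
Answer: $- \frac{662055}{3746} \approx -176.74$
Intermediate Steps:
$M{\left(Z,n \right)} = n \left(4 + n\right)$
$U{\left(T,t \right)} = 3 t^{2} + 33 T$ ($U{\left(T,t \right)} = 3 \left(11 T + t t\right) = 3 \left(11 T + t^{2}\right) = 3 \left(t^{2} + 11 T\right) = 3 t^{2} + 33 T$)
$\frac{2338 - 419}{-2410 - 1336} U{\left(5 - -4,M{\left(4,-2 \right)} \right)} = \frac{2338 - 419}{-2410 - 1336} \left(3 \left(- 2 \left(4 - 2\right)\right)^{2} + 33 \left(5 - -4\right)\right) = \frac{1919}{-3746} \left(3 \left(\left(-2\right) 2\right)^{2} + 33 \left(5 + 4\right)\right) = 1919 \left(- \frac{1}{3746}\right) \left(3 \left(-4\right)^{2} + 33 \cdot 9\right) = - \frac{1919 \left(3 \cdot 16 + 297\right)}{3746} = - \frac{1919 \left(48 + 297\right)}{3746} = \left(- \frac{1919}{3746}\right) 345 = - \frac{662055}{3746}$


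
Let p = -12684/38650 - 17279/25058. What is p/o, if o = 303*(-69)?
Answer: 492834511/10124127985950 ≈ 4.8679e-5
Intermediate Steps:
p = -492834511/484245850 (p = -12684*1/38650 - 17279*1/25058 = -6342/19325 - 17279/25058 = -492834511/484245850 ≈ -1.0177)
o = -20907
p/o = -492834511/484245850/(-20907) = -492834511/484245850*(-1/20907) = 492834511/10124127985950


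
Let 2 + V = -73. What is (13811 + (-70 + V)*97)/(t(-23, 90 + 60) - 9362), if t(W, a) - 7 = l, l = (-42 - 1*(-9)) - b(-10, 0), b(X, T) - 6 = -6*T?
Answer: 127/4697 ≈ 0.027039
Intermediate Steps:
V = -75 (V = -2 - 73 = -75)
b(X, T) = 6 - 6*T
l = -39 (l = (-42 - 1*(-9)) - (6 - 6*0) = (-42 + 9) - (6 + 0) = -33 - 1*6 = -33 - 6 = -39)
t(W, a) = -32 (t(W, a) = 7 - 39 = -32)
(13811 + (-70 + V)*97)/(t(-23, 90 + 60) - 9362) = (13811 + (-70 - 75)*97)/(-32 - 9362) = (13811 - 145*97)/(-9394) = (13811 - 14065)*(-1/9394) = -254*(-1/9394) = 127/4697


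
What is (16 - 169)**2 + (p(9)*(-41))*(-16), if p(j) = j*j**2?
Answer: 501633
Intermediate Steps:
p(j) = j**3
(16 - 169)**2 + (p(9)*(-41))*(-16) = (16 - 169)**2 + (9**3*(-41))*(-16) = (-153)**2 + (729*(-41))*(-16) = 23409 - 29889*(-16) = 23409 + 478224 = 501633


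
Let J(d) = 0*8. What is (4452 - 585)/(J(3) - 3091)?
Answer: -3867/3091 ≈ -1.2511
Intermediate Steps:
J(d) = 0
(4452 - 585)/(J(3) - 3091) = (4452 - 585)/(0 - 3091) = 3867/(-3091) = 3867*(-1/3091) = -3867/3091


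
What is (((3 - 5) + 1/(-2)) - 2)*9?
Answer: -81/2 ≈ -40.500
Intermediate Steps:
(((3 - 5) + 1/(-2)) - 2)*9 = ((-2 - 1/2) - 2)*9 = (-5/2 - 2)*9 = -9/2*9 = -81/2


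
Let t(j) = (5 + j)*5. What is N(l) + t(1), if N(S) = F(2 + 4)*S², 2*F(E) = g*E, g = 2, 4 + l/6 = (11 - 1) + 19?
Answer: 135030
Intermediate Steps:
l = 150 (l = -24 + 6*((11 - 1) + 19) = -24 + 6*(10 + 19) = -24 + 6*29 = -24 + 174 = 150)
t(j) = 25 + 5*j
F(E) = E (F(E) = (2*E)/2 = E)
N(S) = 6*S² (N(S) = (2 + 4)*S² = 6*S²)
N(l) + t(1) = 6*150² + (25 + 5*1) = 6*22500 + (25 + 5) = 135000 + 30 = 135030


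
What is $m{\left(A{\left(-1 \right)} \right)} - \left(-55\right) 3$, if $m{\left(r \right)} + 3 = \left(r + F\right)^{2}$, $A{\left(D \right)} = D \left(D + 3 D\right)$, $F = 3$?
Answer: $211$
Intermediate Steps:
$A{\left(D \right)} = 4 D^{2}$ ($A{\left(D \right)} = D 4 D = 4 D^{2}$)
$m{\left(r \right)} = -3 + \left(3 + r\right)^{2}$ ($m{\left(r \right)} = -3 + \left(r + 3\right)^{2} = -3 + \left(3 + r\right)^{2}$)
$m{\left(A{\left(-1 \right)} \right)} - \left(-55\right) 3 = \left(-3 + \left(3 + 4 \left(-1\right)^{2}\right)^{2}\right) - \left(-55\right) 3 = \left(-3 + \left(3 + 4 \cdot 1\right)^{2}\right) - -165 = \left(-3 + \left(3 + 4\right)^{2}\right) + 165 = \left(-3 + 7^{2}\right) + 165 = \left(-3 + 49\right) + 165 = 46 + 165 = 211$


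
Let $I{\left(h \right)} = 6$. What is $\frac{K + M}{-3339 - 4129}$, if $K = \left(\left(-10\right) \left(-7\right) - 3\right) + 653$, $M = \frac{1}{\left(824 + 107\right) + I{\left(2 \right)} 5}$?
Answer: $- \frac{691921}{7176748} \approx -0.096411$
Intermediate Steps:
$M = \frac{1}{961}$ ($M = \frac{1}{\left(824 + 107\right) + 6 \cdot 5} = \frac{1}{931 + 30} = \frac{1}{961} \approx 0.0010406$)
$K = 720$ ($K = \left(70 - 3\right) + 653 = 67 + 653 = 720$)
$\frac{K + M}{-3339 - 4129} = \frac{720 + \frac{1}{961}}{-3339 - 4129} = \frac{691921}{961 \left(-7468\right)} = \frac{691921}{961} \left(- \frac{1}{7468}\right) = - \frac{691921}{7176748}$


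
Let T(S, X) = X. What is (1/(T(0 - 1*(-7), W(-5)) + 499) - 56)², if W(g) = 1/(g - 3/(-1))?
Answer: 3116988900/994009 ≈ 3135.8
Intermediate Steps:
W(g) = 1/(3 + g) (W(g) = 1/(g - 3*(-1)) = 1/(g + 3) = 1/(3 + g))
(1/(T(0 - 1*(-7), W(-5)) + 499) - 56)² = (1/(1/(3 - 5) + 499) - 56)² = (1/(1/(-2) + 499) - 56)² = (1/(-½ + 499) - 56)² = (1/(997/2) - 56)² = (2/997 - 56)² = (-55830/997)² = 3116988900/994009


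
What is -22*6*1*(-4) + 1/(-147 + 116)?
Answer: 16367/31 ≈ 527.97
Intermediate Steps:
-22*6*1*(-4) + 1/(-147 + 116) = -132*(-4) + 1/(-31) = -22*(-24) - 1/31 = 528 - 1/31 = 16367/31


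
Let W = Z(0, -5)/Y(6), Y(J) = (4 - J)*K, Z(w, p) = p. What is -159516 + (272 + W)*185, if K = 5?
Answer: -218207/2 ≈ -1.0910e+5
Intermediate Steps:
Y(J) = 20 - 5*J (Y(J) = (4 - J)*5 = 20 - 5*J)
W = ½ (W = -5/(20 - 5*6) = -5/(20 - 30) = -5/(-10) = -5*(-⅒) = ½ ≈ 0.50000)
-159516 + (272 + W)*185 = -159516 + (272 + ½)*185 = -159516 + (545/2)*185 = -159516 + 100825/2 = -218207/2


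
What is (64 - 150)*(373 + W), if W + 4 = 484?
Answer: -73358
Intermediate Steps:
W = 480 (W = -4 + 484 = 480)
(64 - 150)*(373 + W) = (64 - 150)*(373 + 480) = -86*853 = -73358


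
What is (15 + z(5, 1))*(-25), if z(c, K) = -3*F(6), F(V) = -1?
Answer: -450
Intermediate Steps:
z(c, K) = 3 (z(c, K) = -3*(-1) = 3)
(15 + z(5, 1))*(-25) = (15 + 3)*(-25) = 18*(-25) = -450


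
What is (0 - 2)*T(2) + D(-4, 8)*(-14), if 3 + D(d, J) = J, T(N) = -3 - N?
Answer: -60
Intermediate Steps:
D(d, J) = -3 + J
(0 - 2)*T(2) + D(-4, 8)*(-14) = (0 - 2)*(-3 - 1*2) + (-3 + 8)*(-14) = -2*(-3 - 2) + 5*(-14) = -2*(-5) - 70 = 10 - 70 = -60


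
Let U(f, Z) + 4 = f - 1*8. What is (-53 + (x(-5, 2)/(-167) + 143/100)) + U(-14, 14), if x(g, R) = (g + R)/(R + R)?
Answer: -323836/4175 ≈ -77.566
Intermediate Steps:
U(f, Z) = -12 + f (U(f, Z) = -4 + (f - 1*8) = -4 + (f - 8) = -4 + (-8 + f) = -12 + f)
x(g, R) = (R + g)/(2*R) (x(g, R) = (R + g)/((2*R)) = (R + g)*(1/(2*R)) = (R + g)/(2*R))
(-53 + (x(-5, 2)/(-167) + 143/100)) + U(-14, 14) = (-53 + (((1/2)*(2 - 5)/2)/(-167) + 143/100)) + (-12 - 14) = (-53 + (((1/2)*(1/2)*(-3))*(-1/167) + 143*(1/100))) - 26 = (-53 + (-3/4*(-1/167) + 143/100)) - 26 = (-53 + (3/668 + 143/100)) - 26 = (-53 + 5989/4175) - 26 = -215286/4175 - 26 = -323836/4175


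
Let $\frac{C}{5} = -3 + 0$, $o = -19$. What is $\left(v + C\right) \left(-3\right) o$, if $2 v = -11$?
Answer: $- \frac{2337}{2} \approx -1168.5$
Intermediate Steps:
$v = - \frac{11}{2}$ ($v = \frac{1}{2} \left(-11\right) = - \frac{11}{2} \approx -5.5$)
$C = -15$ ($C = 5 \left(-3 + 0\right) = 5 \left(-3\right) = -15$)
$\left(v + C\right) \left(-3\right) o = \left(- \frac{11}{2} - 15\right) \left(-3\right) \left(-19\right) = \left(- \frac{41}{2}\right) \left(-3\right) \left(-19\right) = \frac{123}{2} \left(-19\right) = - \frac{2337}{2}$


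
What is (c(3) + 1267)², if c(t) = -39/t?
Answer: 1572516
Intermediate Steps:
(c(3) + 1267)² = (-39/3 + 1267)² = (-39*⅓ + 1267)² = (-13 + 1267)² = 1254² = 1572516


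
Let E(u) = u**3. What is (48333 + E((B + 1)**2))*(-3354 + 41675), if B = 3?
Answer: 2009131709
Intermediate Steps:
(48333 + E((B + 1)**2))*(-3354 + 41675) = (48333 + ((3 + 1)**2)**3)*(-3354 + 41675) = (48333 + (4**2)**3)*38321 = (48333 + 16**3)*38321 = (48333 + 4096)*38321 = 52429*38321 = 2009131709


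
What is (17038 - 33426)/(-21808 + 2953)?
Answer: 16388/18855 ≈ 0.86916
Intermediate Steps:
(17038 - 33426)/(-21808 + 2953) = -16388/(-18855) = -16388*(-1/18855) = 16388/18855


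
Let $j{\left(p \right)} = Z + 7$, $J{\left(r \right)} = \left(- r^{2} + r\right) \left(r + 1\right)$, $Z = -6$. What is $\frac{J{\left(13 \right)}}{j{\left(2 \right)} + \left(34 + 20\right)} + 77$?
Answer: $\frac{2051}{55} \approx 37.291$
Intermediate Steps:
$J{\left(r \right)} = \left(1 + r\right) \left(r - r^{2}\right)$ ($J{\left(r \right)} = \left(r - r^{2}\right) \left(1 + r\right) = \left(1 + r\right) \left(r - r^{2}\right)$)
$j{\left(p \right)} = 1$ ($j{\left(p \right)} = -6 + 7 = 1$)
$\frac{J{\left(13 \right)}}{j{\left(2 \right)} + \left(34 + 20\right)} + 77 = \frac{13 - 13^{3}}{1 + \left(34 + 20\right)} + 77 = \frac{13 - 2197}{1 + 54} + 77 = \frac{13 - 2197}{55} + 77 = \left(-2184\right) \frac{1}{55} + 77 = - \frac{2184}{55} + 77 = \frac{2051}{55}$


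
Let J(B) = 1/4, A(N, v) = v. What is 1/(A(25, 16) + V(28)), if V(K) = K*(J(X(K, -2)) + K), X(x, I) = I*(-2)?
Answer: 1/807 ≈ 0.0012392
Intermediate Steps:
X(x, I) = -2*I
J(B) = ¼
V(K) = K*(¼ + K)
1/(A(25, 16) + V(28)) = 1/(16 + 28*(¼ + 28)) = 1/(16 + 28*(113/4)) = 1/(16 + 791) = 1/807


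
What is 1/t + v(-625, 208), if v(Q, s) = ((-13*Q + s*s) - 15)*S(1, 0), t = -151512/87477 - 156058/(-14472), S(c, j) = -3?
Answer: -294342087404850/1909800667 ≈ -1.5412e+5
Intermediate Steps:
t = 1909800667/210994524 (t = -151512*1/87477 - 156058*(-1/14472) = -50504/29159 + 78029/7236 = 1909800667/210994524 ≈ 9.0514)
v(Q, s) = 45 - 3*s**2 + 39*Q (v(Q, s) = ((-13*Q + s*s) - 15)*(-3) = ((-13*Q + s**2) - 15)*(-3) = ((s**2 - 13*Q) - 15)*(-3) = (-15 + s**2 - 13*Q)*(-3) = 45 - 3*s**2 + 39*Q)
1/t + v(-625, 208) = 1/(1909800667/210994524) + (45 - 3*208**2 + 39*(-625)) = 210994524/1909800667 + (45 - 3*43264 - 24375) = 210994524/1909800667 + (45 - 129792 - 24375) = 210994524/1909800667 - 154122 = -294342087404850/1909800667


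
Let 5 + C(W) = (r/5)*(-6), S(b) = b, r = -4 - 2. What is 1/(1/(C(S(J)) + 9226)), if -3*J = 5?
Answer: 46141/5 ≈ 9228.2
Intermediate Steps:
J = -5/3 (J = -1/3*5 = -5/3 ≈ -1.6667)
r = -6
C(W) = 11/5 (C(W) = -5 + (-6/5)*(-6) = -5 + ((1/5)*(-6))*(-6) = -5 - 6/5*(-6) = -5 + 36/5 = 11/5)
1/(1/(C(S(J)) + 9226)) = 1/(1/(11/5 + 9226)) = 1/(1/(46141/5)) = 1/(5/46141) = 46141/5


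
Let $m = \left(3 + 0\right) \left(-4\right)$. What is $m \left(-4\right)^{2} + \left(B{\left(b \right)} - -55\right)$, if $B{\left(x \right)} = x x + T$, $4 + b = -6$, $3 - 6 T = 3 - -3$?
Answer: $- \frac{75}{2} \approx -37.5$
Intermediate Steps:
$T = - \frac{1}{2}$ ($T = \frac{1}{2} - \frac{3 - -3}{6} = \frac{1}{2} - \frac{3 + 3}{6} = \frac{1}{2} - 1 = - \frac{1}{2} \approx -0.5$)
$b = -10$ ($b = -4 - 6 = -10$)
$m = -12$ ($m = 3 \left(-4\right) = -12$)
$B{\left(x \right)} = - \frac{1}{2} + x^{2}$ ($B{\left(x \right)} = x x - \frac{1}{2} = x^{2} - \frac{1}{2} = - \frac{1}{2} + x^{2}$)
$m \left(-4\right)^{2} + \left(B{\left(b \right)} - -55\right) = - 12 \left(-4\right)^{2} - \left(- \frac{109}{2} - 100\right) = \left(-12\right) 16 + \left(\left(- \frac{1}{2} + 100\right) + 55\right) = -192 + \left(\frac{199}{2} + 55\right) = -192 + \frac{309}{2} = - \frac{75}{2}$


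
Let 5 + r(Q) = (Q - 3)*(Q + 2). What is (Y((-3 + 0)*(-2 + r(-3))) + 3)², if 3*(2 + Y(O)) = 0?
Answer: 1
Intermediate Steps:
r(Q) = -5 + (-3 + Q)*(2 + Q) (r(Q) = -5 + (Q - 3)*(Q + 2) = -5 + (-3 + Q)*(2 + Q))
Y(O) = -2 (Y(O) = -2 + (⅓)*0 = -2 + 0 = -2)
(Y((-3 + 0)*(-2 + r(-3))) + 3)² = (-2 + 3)² = 1² = 1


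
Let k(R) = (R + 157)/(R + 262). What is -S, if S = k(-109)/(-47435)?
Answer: 16/2419185 ≈ 6.6138e-6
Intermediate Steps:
k(R) = (157 + R)/(262 + R)
S = -16/2419185 (S = ((157 - 109)/(262 - 109))/(-47435) = (48/153)*(-1/47435) = ((1/153)*48)*(-1/47435) = (16/51)*(-1/47435) = -16/2419185 ≈ -6.6138e-6)
-S = -1*(-16/2419185) = 16/2419185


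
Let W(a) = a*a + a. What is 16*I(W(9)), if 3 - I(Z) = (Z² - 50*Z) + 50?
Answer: -58352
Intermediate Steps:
W(a) = a + a² (W(a) = a² + a = a + a²)
I(Z) = -47 - Z² + 50*Z (I(Z) = 3 - ((Z² - 50*Z) + 50) = 3 - (50 + Z² - 50*Z) = 3 + (-50 - Z² + 50*Z) = -47 - Z² + 50*Z)
16*I(W(9)) = 16*(-47 - (9*(1 + 9))² + 50*(9*(1 + 9))) = 16*(-47 - (9*10)² + 50*(9*10)) = 16*(-47 - 1*90² + 50*90) = 16*(-47 - 1*8100 + 4500) = 16*(-47 - 8100 + 4500) = 16*(-3647) = -58352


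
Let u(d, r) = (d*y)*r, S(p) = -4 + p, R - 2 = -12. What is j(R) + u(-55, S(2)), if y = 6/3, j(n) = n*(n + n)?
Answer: 420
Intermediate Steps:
R = -10 (R = 2 - 12 = -10)
j(n) = 2*n² (j(n) = n*(2*n) = 2*n²)
y = 2 (y = 6*(⅓) = 2)
u(d, r) = 2*d*r (u(d, r) = (d*2)*r = (2*d)*r = 2*d*r)
j(R) + u(-55, S(2)) = 2*(-10)² + 2*(-55)*(-4 + 2) = 2*100 + 2*(-55)*(-2) = 200 + 220 = 420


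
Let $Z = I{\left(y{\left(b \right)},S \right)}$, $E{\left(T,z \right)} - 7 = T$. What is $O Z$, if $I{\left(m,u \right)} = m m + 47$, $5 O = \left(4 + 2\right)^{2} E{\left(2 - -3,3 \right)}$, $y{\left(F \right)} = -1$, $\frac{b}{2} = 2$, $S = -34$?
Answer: $\frac{20736}{5} \approx 4147.2$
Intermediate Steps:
$b = 4$ ($b = 2 \cdot 2 = 4$)
$E{\left(T,z \right)} = 7 + T$
$O = \frac{432}{5}$ ($O = \frac{\left(4 + 2\right)^{2} \left(7 + \left(2 - -3\right)\right)}{5} = \frac{6^{2} \left(7 + \left(2 + 3\right)\right)}{5} = \frac{36 \left(7 + 5\right)}{5} = \frac{36 \cdot 12}{5} = \frac{1}{5} \cdot 432 = \frac{432}{5} \approx 86.4$)
$I{\left(m,u \right)} = 47 + m^{2}$ ($I{\left(m,u \right)} = m^{2} + 47 = 47 + m^{2}$)
$Z = 48$ ($Z = 47 + \left(-1\right)^{2} = 47 + 1 = 48$)
$O Z = \frac{432}{5} \cdot 48 = \frac{20736}{5}$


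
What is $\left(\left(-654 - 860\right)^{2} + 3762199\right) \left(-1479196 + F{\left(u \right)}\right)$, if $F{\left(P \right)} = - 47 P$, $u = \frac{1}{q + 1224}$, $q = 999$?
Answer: $- \frac{19908381038608225}{2223} \approx -8.9556 \cdot 10^{12}$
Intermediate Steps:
$u = \frac{1}{2223}$ ($u = \frac{1}{999 + 1224} = \frac{1}{2223} \approx 0.00044984$)
$\left(\left(-654 - 860\right)^{2} + 3762199\right) \left(-1479196 + F{\left(u \right)}\right) = \left(\left(-654 - 860\right)^{2} + 3762199\right) \left(-1479196 - \frac{47}{2223}\right) = \left(\left(-1514\right)^{2} + 3762199\right) \left(-1479196 - \frac{47}{2223}\right) = \left(2292196 + 3762199\right) \left(- \frac{3288252755}{2223}\right) = 6054395 \left(- \frac{3288252755}{2223}\right) = - \frac{19908381038608225}{2223}$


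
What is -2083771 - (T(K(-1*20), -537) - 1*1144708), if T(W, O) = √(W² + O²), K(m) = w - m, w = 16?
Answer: -939063 - 3*√32185 ≈ -9.3960e+5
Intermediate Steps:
K(m) = 16 - m
T(W, O) = √(O² + W²)
-2083771 - (T(K(-1*20), -537) - 1*1144708) = -2083771 - (√((-537)² + (16 - (-1)*20)²) - 1*1144708) = -2083771 - (√(288369 + (16 - 1*(-20))²) - 1144708) = -2083771 - (√(288369 + (16 + 20)²) - 1144708) = -2083771 - (√(288369 + 36²) - 1144708) = -2083771 - (√(288369 + 1296) - 1144708) = -2083771 - (√289665 - 1144708) = -2083771 - (3*√32185 - 1144708) = -2083771 - (-1144708 + 3*√32185) = -2083771 + (1144708 - 3*√32185) = -939063 - 3*√32185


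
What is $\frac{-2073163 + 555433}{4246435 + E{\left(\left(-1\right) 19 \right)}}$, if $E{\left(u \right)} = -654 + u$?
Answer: $- \frac{252955}{707627} \approx -0.35747$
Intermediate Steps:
$\frac{-2073163 + 555433}{4246435 + E{\left(\left(-1\right) 19 \right)}} = \frac{-2073163 + 555433}{4246435 - 673} = - \frac{1517730}{4246435 - 673} = - \frac{1517730}{4245762} = \left(-1517730\right) \frac{1}{4245762} = - \frac{252955}{707627}$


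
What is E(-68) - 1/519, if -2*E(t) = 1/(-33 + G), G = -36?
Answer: 127/23874 ≈ 0.0053196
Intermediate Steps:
E(t) = 1/138 (E(t) = -1/(2*(-33 - 36)) = -½/(-69) = -½*(-1/69) = 1/138)
E(-68) - 1/519 = 1/138 - 1/519 = 127/23874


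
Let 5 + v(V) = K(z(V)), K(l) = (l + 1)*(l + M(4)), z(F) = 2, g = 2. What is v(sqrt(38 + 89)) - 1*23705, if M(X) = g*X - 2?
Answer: -23686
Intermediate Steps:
M(X) = -2 + 2*X (M(X) = 2*X - 2 = -2 + 2*X)
K(l) = (1 + l)*(6 + l) (K(l) = (l + 1)*(l + (-2 + 2*4)) = (1 + l)*(l + (-2 + 8)) = (1 + l)*(l + 6) = (1 + l)*(6 + l))
v(V) = 19 (v(V) = -5 + (6 + 2**2 + 7*2) = -5 + (6 + 4 + 14) = -5 + 24 = 19)
v(sqrt(38 + 89)) - 1*23705 = 19 - 1*23705 = 19 - 23705 = -23686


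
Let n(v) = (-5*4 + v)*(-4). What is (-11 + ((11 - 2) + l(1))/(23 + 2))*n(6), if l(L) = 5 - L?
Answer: -14672/25 ≈ -586.88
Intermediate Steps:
n(v) = 80 - 4*v (n(v) = (-20 + v)*(-4) = 80 - 4*v)
(-11 + ((11 - 2) + l(1))/(23 + 2))*n(6) = (-11 + ((11 - 2) + (5 - 1*1))/(23 + 2))*(80 - 4*6) = (-11 + (9 + (5 - 1))/25)*(80 - 24) = (-11 + (9 + 4)*(1/25))*56 = (-11 + 13*(1/25))*56 = (-11 + 13/25)*56 = -262/25*56 = -14672/25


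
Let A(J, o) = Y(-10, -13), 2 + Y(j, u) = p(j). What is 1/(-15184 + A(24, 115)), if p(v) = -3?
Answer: -1/15189 ≈ -6.5837e-5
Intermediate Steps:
Y(j, u) = -5 (Y(j, u) = -2 - 3 = -5)
A(J, o) = -5
1/(-15184 + A(24, 115)) = 1/(-15184 - 5) = 1/(-15189) = -1/15189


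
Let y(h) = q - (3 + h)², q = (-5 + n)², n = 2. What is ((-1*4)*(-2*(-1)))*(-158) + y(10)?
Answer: 1104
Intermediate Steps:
q = 9 (q = (-5 + 2)² = (-3)² = 9)
y(h) = 9 - (3 + h)²
((-1*4)*(-2*(-1)))*(-158) + y(10) = ((-1*4)*(-2*(-1)))*(-158) + (9 - (3 + 10)²) = -4*2*(-158) + (9 - 1*13²) = -8*(-158) + (9 - 1*169) = 1264 + (9 - 169) = 1264 - 160 = 1104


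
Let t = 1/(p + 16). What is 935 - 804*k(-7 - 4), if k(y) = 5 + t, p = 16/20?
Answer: -21930/7 ≈ -3132.9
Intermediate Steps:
p = ⅘ (p = 16*(1/20) = ⅘ ≈ 0.80000)
t = 5/84 (t = 1/(⅘ + 16) = 1/(84/5) = 5/84 ≈ 0.059524)
k(y) = 425/84 (k(y) = 5 + 5/84 = 425/84)
935 - 804*k(-7 - 4) = 935 - 804*425/84 = 935 - 28475/7 = -21930/7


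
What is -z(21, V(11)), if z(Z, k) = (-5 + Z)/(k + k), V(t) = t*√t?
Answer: -8*√11/121 ≈ -0.21928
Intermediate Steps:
V(t) = t^(3/2)
z(Z, k) = (-5 + Z)/(2*k) (z(Z, k) = (-5 + Z)/((2*k)) = (-5 + Z)*(1/(2*k)) = (-5 + Z)/(2*k))
-z(21, V(11)) = -(-5 + 21)/(2*(11^(3/2))) = -16/(2*(11*√11)) = -√11/121*16/2 = -8*√11/121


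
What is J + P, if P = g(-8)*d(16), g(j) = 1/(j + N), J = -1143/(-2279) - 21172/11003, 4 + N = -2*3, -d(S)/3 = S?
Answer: 93583019/75227511 ≈ 1.2440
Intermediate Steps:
d(S) = -3*S
N = -10 (N = -4 - 2*3 = -4 - 6 = -10)
J = -35674559/25075837 (J = -1143*(-1/2279) - 21172*1/11003 = 1143/2279 - 21172/11003 = -35674559/25075837 ≈ -1.4227)
g(j) = 1/(-10 + j) (g(j) = 1/(j - 10) = 1/(-10 + j))
P = 8/3 (P = (-3*16)/(-10 - 8) = -48/(-18) = -1/18*(-48) = 8/3 ≈ 2.6667)
J + P = -35674559/25075837 + 8/3 = 93583019/75227511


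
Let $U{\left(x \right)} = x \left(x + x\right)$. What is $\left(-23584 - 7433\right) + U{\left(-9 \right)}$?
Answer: $-30855$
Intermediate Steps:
$U{\left(x \right)} = 2 x^{2}$ ($U{\left(x \right)} = x 2 x = 2 x^{2}$)
$\left(-23584 - 7433\right) + U{\left(-9 \right)} = \left(-23584 - 7433\right) + 2 \left(-9\right)^{2} = -31017 + 2 \cdot 81 = -31017 + 162 = -30855$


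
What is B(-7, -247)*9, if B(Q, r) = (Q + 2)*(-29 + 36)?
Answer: -315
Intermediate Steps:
B(Q, r) = 14 + 7*Q (B(Q, r) = (2 + Q)*7 = 14 + 7*Q)
B(-7, -247)*9 = (14 + 7*(-7))*9 = (14 - 49)*9 = -35*9 = -315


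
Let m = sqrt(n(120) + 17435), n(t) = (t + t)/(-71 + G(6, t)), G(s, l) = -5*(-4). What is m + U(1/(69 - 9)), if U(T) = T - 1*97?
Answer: -5819/60 + sqrt(5037355)/17 ≈ 35.041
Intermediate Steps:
G(s, l) = 20
n(t) = -2*t/51 (n(t) = (t + t)/(-71 + 20) = (2*t)/(-51) = (2*t)*(-1/51) = -2*t/51)
U(T) = -97 + T (U(T) = T - 97 = -97 + T)
m = sqrt(5037355)/17 (m = sqrt(-2/51*120 + 17435) = sqrt(-80/17 + 17435) = sqrt(296315/17) = sqrt(5037355)/17 ≈ 132.02)
m + U(1/(69 - 9)) = sqrt(5037355)/17 + (-97 + 1/(69 - 9)) = sqrt(5037355)/17 + (-97 + 1/60) = sqrt(5037355)/17 - 5819/60 = -5819/60 + sqrt(5037355)/17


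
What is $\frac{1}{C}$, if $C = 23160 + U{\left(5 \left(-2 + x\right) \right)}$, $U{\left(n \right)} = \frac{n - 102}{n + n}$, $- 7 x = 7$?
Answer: $\frac{10}{231639} \approx 4.3171 \cdot 10^{-5}$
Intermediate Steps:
$x = -1$ ($x = \left(- \frac{1}{7}\right) 7 = -1$)
$U{\left(n \right)} = \frac{-102 + n}{2 n}$
$C = \frac{231639}{10}$ ($C = 23160 + \frac{-102 + 5 \left(-2 - 1\right)}{2 \cdot 5 \left(-2 - 1\right)} = 23160 + \frac{-102 + 5 \left(-3\right)}{2 \cdot 5 \left(-3\right)} = 23160 + \frac{-102 - 15}{2 \left(-15\right)} = 23160 + \frac{1}{2} \left(- \frac{1}{15}\right) \left(-117\right) = 23160 + \frac{39}{10} = \frac{231639}{10} \approx 23164.0$)
$\frac{1}{C} = \frac{1}{\frac{231639}{10}} = \frac{10}{231639}$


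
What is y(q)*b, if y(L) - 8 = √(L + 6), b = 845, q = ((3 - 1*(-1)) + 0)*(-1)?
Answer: 6760 + 845*√2 ≈ 7955.0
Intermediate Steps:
q = -4 (q = ((3 + 1) + 0)*(-1) = (4 + 0)*(-1) = 4*(-1) = -4)
y(L) = 8 + √(6 + L) (y(L) = 8 + √(L + 6) = 8 + √(6 + L))
y(q)*b = (8 + √(6 - 4))*845 = (8 + √2)*845 = 6760 + 845*√2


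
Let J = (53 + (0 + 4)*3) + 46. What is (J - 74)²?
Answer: 1369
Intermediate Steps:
J = 111 (J = (53 + 4*3) + 46 = (53 + 12) + 46 = 65 + 46 = 111)
(J - 74)² = (111 - 74)² = 37² = 1369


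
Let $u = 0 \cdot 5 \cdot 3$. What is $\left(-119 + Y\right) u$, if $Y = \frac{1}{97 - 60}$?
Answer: $0$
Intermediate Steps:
$Y = \frac{1}{37} \approx 0.027027$
$u = 0$ ($u = 0 \cdot 3 = 0$)
$\left(-119 + Y\right) u = \left(-119 + \frac{1}{37}\right) 0 = \left(- \frac{4402}{37}\right) 0 = 0$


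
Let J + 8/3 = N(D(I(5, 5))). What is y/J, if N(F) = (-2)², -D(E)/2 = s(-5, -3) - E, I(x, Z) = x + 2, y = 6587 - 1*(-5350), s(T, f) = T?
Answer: 35811/4 ≈ 8952.8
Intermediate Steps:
y = 11937 (y = 6587 + 5350 = 11937)
I(x, Z) = 2 + x
D(E) = 10 + 2*E (D(E) = -2*(-5 - E) = 10 + 2*E)
N(F) = 4
J = 4/3 (J = -8/3 + 4 = 4/3 ≈ 1.3333)
y/J = 11937/(4/3) = 11937*(¾) = 35811/4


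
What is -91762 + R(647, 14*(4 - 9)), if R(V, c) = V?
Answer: -91115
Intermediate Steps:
-91762 + R(647, 14*(4 - 9)) = -91762 + 647 = -91115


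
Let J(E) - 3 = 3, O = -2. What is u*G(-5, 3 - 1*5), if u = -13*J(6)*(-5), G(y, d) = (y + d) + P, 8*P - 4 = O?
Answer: -5265/2 ≈ -2632.5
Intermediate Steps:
J(E) = 6 (J(E) = 3 + 3 = 6)
P = ¼ (P = ½ + (⅛)*(-2) = ½ - ¼ = ¼ ≈ 0.25000)
G(y, d) = ¼ + d + y (G(y, d) = (y + d) + ¼ = (d + y) + ¼ = ¼ + d + y)
u = 390 (u = -13*6*(-5) = -78*(-5) = 390)
u*G(-5, 3 - 1*5) = 390*(¼ + (3 - 1*5) - 5) = 390*(¼ + (3 - 5) - 5) = 390*(¼ - 2 - 5) = 390*(-27/4) = -5265/2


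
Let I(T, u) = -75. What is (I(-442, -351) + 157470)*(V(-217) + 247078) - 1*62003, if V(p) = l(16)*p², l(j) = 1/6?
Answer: 80248083999/2 ≈ 4.0124e+10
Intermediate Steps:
l(j) = ⅙
V(p) = p²/6
(I(-442, -351) + 157470)*(V(-217) + 247078) - 1*62003 = (-75 + 157470)*((⅙)*(-217)² + 247078) - 1*62003 = 157395*((⅙)*47089 + 247078) - 62003 = 157395*(47089/6 + 247078) - 62003 = 157395*(1529557/6) - 62003 = 80248208005/2 - 62003 = 80248083999/2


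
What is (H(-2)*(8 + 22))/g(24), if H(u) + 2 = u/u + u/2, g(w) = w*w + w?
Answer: -1/10 ≈ -0.10000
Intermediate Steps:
g(w) = w + w**2 (g(w) = w**2 + w = w + w**2)
H(u) = -1 + u/2 (H(u) = -2 + (u/u + u/2) = -2 + (1 + u*(1/2)) = -2 + (1 + u/2) = -1 + u/2)
(H(-2)*(8 + 22))/g(24) = ((-1 + (1/2)*(-2))*(8 + 22))/((24*(1 + 24))) = ((-1 - 1)*30)/((24*25)) = -2*30/600 = -60*1/600 = -1/10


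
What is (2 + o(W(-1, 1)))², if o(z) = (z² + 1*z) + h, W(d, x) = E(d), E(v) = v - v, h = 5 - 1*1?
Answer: 36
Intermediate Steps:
h = 4 (h = 5 - 1 = 4)
E(v) = 0
W(d, x) = 0
o(z) = 4 + z + z² (o(z) = (z² + 1*z) + 4 = (z² + z) + 4 = (z + z²) + 4 = 4 + z + z²)
(2 + o(W(-1, 1)))² = (2 + (4 + 0 + 0²))² = (2 + (4 + 0 + 0))² = (2 + 4)² = 6² = 36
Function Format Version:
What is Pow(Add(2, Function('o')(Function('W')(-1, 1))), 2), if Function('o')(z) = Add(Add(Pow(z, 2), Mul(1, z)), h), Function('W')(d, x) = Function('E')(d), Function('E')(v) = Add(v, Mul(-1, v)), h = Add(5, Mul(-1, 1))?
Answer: 36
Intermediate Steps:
h = 4 (h = Add(5, -1) = 4)
Function('E')(v) = 0
Function('W')(d, x) = 0
Function('o')(z) = Add(4, z, Pow(z, 2)) (Function('o')(z) = Add(Add(Pow(z, 2), Mul(1, z)), 4) = Add(Add(Pow(z, 2), z), 4) = Add(Add(z, Pow(z, 2)), 4) = Add(4, z, Pow(z, 2)))
Pow(Add(2, Function('o')(Function('W')(-1, 1))), 2) = Pow(Add(2, Add(4, 0, Pow(0, 2))), 2) = Pow(Add(2, Add(4, 0, 0)), 2) = Pow(Add(2, 4), 2) = Pow(6, 2) = 36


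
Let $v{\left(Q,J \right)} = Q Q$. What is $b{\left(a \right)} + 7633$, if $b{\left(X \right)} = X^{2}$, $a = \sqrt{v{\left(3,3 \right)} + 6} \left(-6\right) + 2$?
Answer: $8177 - 24 \sqrt{15} \approx 8084.0$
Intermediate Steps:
$v{\left(Q,J \right)} = Q^{2}$
$a = 2 - 6 \sqrt{15}$ ($a = \sqrt{3^{2} + 6} \left(-6\right) + 2 = \sqrt{9 + 6} \left(-6\right) + 2 = \sqrt{15} \left(-6\right) + 2 = - 6 \sqrt{15} + 2 = 2 - 6 \sqrt{15} \approx -21.238$)
$b{\left(a \right)} + 7633 = \left(2 - 6 \sqrt{15}\right)^{2} + 7633 = 7633 + \left(2 - 6 \sqrt{15}\right)^{2}$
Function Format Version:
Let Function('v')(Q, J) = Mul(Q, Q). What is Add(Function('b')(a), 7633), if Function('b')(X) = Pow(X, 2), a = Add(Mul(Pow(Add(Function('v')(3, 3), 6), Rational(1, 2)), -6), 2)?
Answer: Add(8177, Mul(-24, Pow(15, Rational(1, 2)))) ≈ 8084.0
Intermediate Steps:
Function('v')(Q, J) = Pow(Q, 2)
a = Add(2, Mul(-6, Pow(15, Rational(1, 2)))) (a = Add(Mul(Pow(Add(Pow(3, 2), 6), Rational(1, 2)), -6), 2) = Add(Mul(Pow(Add(9, 6), Rational(1, 2)), -6), 2) = Add(Mul(Pow(15, Rational(1, 2)), -6), 2) = Add(Mul(-6, Pow(15, Rational(1, 2))), 2) = Add(2, Mul(-6, Pow(15, Rational(1, 2)))) ≈ -21.238)
Add(Function('b')(a), 7633) = Add(Pow(Add(2, Mul(-6, Pow(15, Rational(1, 2)))), 2), 7633) = Add(7633, Pow(Add(2, Mul(-6, Pow(15, Rational(1, 2)))), 2))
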